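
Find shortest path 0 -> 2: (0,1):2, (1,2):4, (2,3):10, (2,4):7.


Dijkstra from 0:
Distances: {0: 0, 1: 2, 2: 6, 3: 16, 4: 13}
Shortest distance to 2 = 6, path = [0, 1, 2]


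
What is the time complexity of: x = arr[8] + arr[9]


Analysis: constant-time operation, no loop
Complexity: O(1)


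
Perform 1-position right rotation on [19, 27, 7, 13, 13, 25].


Right rotate by 1: [25, 19, 27, 7, 13, 13]


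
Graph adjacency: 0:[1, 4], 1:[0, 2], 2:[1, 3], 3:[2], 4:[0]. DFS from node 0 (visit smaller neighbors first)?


DFS stack-based: start with [0]
Visit order: [0, 1, 2, 3, 4]


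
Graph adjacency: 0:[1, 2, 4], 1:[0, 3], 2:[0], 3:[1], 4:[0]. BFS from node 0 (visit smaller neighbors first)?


BFS queue: start with [0]
Visit order: [0, 1, 2, 4, 3]


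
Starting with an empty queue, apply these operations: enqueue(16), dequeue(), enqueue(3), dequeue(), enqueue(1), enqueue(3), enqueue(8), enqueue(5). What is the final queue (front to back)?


enqueue(16) -> [16]
dequeue() returns 16 -> []
enqueue(3) -> [3]
dequeue() returns 3 -> []
enqueue(1) -> [1]
enqueue(3) -> [1, 3]
enqueue(8) -> [1, 3, 8]
enqueue(5) -> [1, 3, 8, 5]
Final queue (front to back): [1, 3, 8, 5]


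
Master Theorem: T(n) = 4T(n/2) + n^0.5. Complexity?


a=4, b=2, c=0.5. log_2(4)=2 > c=0.5. Case 1: O(n^log_b(a)) = O(n^2)
Complexity: O(n^2)


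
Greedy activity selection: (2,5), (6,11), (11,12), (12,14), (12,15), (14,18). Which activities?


Greedy: pick earliest-ending, then skip overlaps.
Selected (5 activities): [(2, 5), (6, 11), (11, 12), (12, 14), (14, 18)]


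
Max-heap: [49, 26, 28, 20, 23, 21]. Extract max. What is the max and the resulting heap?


Max = 49
Replace root with last, heapify down
Resulting heap: [28, 26, 21, 20, 23]


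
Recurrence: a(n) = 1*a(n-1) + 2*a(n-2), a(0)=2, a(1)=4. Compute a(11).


Build bottom-up:
...a(9)=1024, a(10)=2048, a(11)=1*2048+2*1024=4096


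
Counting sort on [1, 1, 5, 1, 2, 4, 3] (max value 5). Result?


Count array: [0, 3, 1, 1, 1, 1]
Reconstruct: [1, 1, 1, 2, 3, 4, 5]


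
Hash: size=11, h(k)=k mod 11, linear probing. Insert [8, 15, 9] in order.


Insertions: 8->slot 8; 15->slot 4; 9->slot 9
Table: [None, None, None, None, 15, None, None, None, 8, 9, None]


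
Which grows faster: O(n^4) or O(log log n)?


double-logarithmic grows slower than quartic
O(log log n) is asymptotically smaller; O(n^4) grows faster


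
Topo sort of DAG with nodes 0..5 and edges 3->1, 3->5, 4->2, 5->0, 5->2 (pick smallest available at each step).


Kahn's algorithm, process smallest node first
Order: [3, 1, 4, 5, 0, 2]


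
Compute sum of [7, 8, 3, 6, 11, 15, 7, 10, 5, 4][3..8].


Prefix sums: [0, 7, 15, 18, 24, 35, 50, 57, 67, 72, 76]
Sum[3..8] = prefix[9] - prefix[3] = 72 - 18 = 54


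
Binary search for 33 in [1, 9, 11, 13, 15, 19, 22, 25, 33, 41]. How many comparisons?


Search for 33:
[0,9] mid=4 arr[4]=15
[5,9] mid=7 arr[7]=25
[8,9] mid=8 arr[8]=33
Total: 3 comparisons


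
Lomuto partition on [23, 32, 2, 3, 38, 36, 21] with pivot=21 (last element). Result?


Elements <= 21 go left of pivot.
Result: [2, 3, 21, 32, 38, 36, 23], pivot at index 2


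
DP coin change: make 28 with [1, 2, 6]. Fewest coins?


dp[0]=0; dp[i]=1+min(dp[i-c] for c in coins)
...dp[23]=6, dp[24]=4, dp[25]=5, dp[26]=5, dp[27]=6, dp[28]=6
Minimum coins for 28 = 6


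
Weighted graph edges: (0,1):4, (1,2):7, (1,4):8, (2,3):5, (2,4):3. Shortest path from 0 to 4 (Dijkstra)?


Dijkstra from 0:
Distances: {0: 0, 1: 4, 2: 11, 3: 16, 4: 12}
Shortest distance to 4 = 12, path = [0, 1, 4]


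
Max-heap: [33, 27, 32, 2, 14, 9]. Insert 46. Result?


Append 46: [33, 27, 32, 2, 14, 9, 46]
Bubble up: swap idx 6(46) with idx 2(32); swap idx 2(46) with idx 0(33)
Result: [46, 27, 33, 2, 14, 9, 32]


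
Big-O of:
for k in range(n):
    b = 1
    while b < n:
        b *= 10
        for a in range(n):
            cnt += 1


Per nesting level: O(n) * O(log n) * O(n) = O(n^2 log n)
Complexity: O(n^2 log n)


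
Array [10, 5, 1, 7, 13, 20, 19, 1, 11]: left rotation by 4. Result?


Left rotate by 4: [13, 20, 19, 1, 11, 10, 5, 1, 7]


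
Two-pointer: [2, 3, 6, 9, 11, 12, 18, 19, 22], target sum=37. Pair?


Two pointers: lo=0, hi=8
Found pair: (18, 19) summing to 37


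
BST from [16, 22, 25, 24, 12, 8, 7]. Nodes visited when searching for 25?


BST root = 16
Search for 25: compare at each node
Path: [16, 22, 25]


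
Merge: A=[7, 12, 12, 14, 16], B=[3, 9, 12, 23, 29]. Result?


Compare heads, take smaller each step.
Merged: [3, 7, 9, 12, 12, 12, 14, 16, 23, 29]


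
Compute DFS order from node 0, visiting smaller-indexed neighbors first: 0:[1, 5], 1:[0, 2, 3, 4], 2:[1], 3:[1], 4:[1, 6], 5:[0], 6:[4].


DFS stack-based: start with [0]
Visit order: [0, 1, 2, 3, 4, 6, 5]


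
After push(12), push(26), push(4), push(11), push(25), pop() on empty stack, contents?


push(12) -> [12]
push(26) -> [12, 26]
push(4) -> [12, 26, 4]
push(11) -> [12, 26, 4, 11]
push(25) -> [12, 26, 4, 11, 25]
pop() returns 25 -> [12, 26, 4, 11]
Final stack (bottom to top): [12, 26, 4, 11]


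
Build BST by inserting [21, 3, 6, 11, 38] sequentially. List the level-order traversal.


Root = 21; build tree by BST insertion.
Level-Order traversal: [21, 3, 38, 6, 11]


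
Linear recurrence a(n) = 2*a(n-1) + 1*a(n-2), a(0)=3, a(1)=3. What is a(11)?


Build bottom-up:
...a(9)=4179, a(10)=10089, a(11)=2*10089+1*4179=24357


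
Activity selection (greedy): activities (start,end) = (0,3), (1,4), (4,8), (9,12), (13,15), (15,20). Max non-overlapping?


Greedy: pick earliest-ending, then skip overlaps.
Selected (5 activities): [(0, 3), (4, 8), (9, 12), (13, 15), (15, 20)]


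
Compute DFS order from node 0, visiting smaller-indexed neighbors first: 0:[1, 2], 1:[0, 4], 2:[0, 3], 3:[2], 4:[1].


DFS stack-based: start with [0]
Visit order: [0, 1, 4, 2, 3]


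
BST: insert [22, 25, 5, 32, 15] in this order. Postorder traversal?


Root = 22; build tree by BST insertion.
Postorder traversal: [15, 5, 32, 25, 22]


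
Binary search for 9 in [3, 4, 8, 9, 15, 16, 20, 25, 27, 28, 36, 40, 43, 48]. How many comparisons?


Search for 9:
[0,13] mid=6 arr[6]=20
[0,5] mid=2 arr[2]=8
[3,5] mid=4 arr[4]=15
[3,3] mid=3 arr[3]=9
Total: 4 comparisons


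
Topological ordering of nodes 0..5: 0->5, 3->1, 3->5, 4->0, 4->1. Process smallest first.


Kahn's algorithm, process smallest node first
Order: [2, 3, 4, 0, 1, 5]


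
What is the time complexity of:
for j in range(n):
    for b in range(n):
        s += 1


Per nesting level: O(n) * O(n) = O(n^2)
Complexity: O(n^2)


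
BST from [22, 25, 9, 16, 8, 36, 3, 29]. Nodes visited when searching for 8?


BST root = 22
Search for 8: compare at each node
Path: [22, 9, 8]


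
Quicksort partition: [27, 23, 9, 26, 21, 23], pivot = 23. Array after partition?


Elements <= 23 go left of pivot.
Result: [23, 9, 21, 23, 27, 26], pivot at index 3


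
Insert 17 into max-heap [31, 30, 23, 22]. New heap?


Append 17: [31, 30, 23, 22, 17]
Bubble up: no swaps needed
Result: [31, 30, 23, 22, 17]


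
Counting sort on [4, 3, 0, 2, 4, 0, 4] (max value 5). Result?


Count array: [2, 0, 1, 1, 3, 0]
Reconstruct: [0, 0, 2, 3, 4, 4, 4]


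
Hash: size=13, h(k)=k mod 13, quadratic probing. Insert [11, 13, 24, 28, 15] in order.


Insertions: 11->slot 11; 13->slot 0; 24->slot 12; 28->slot 2; 15->slot 3
Table: [13, None, 28, 15, None, None, None, None, None, None, None, 11, 24]


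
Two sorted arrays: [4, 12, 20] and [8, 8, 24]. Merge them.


Compare heads, take smaller each step.
Merged: [4, 8, 8, 12, 20, 24]


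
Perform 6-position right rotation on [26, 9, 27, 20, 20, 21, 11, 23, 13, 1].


Right rotate by 6: [20, 21, 11, 23, 13, 1, 26, 9, 27, 20]


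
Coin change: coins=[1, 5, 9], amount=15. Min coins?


dp[0]=0; dp[i]=1+min(dp[i-c] for c in coins)
...dp[10]=2, dp[11]=3, dp[12]=4, dp[13]=5, dp[14]=2, dp[15]=3
Minimum coins for 15 = 3


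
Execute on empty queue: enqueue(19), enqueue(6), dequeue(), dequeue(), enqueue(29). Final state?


enqueue(19) -> [19]
enqueue(6) -> [19, 6]
dequeue() returns 19 -> [6]
dequeue() returns 6 -> []
enqueue(29) -> [29]
Final queue (front to back): [29]


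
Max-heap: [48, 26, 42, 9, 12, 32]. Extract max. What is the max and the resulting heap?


Max = 48
Replace root with last, heapify down
Resulting heap: [42, 26, 32, 9, 12]


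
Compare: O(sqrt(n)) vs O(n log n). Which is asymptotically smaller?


sublinear grows slower than linearithmic
O(sqrt(n)) is asymptotically smaller; O(n log n) grows faster


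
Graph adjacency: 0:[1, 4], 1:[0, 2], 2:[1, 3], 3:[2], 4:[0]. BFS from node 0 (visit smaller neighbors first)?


BFS queue: start with [0]
Visit order: [0, 1, 4, 2, 3]


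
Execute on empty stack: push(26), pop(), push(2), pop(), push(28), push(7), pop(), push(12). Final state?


push(26) -> [26]
pop() returns 26 -> []
push(2) -> [2]
pop() returns 2 -> []
push(28) -> [28]
push(7) -> [28, 7]
pop() returns 7 -> [28]
push(12) -> [28, 12]
Final stack (bottom to top): [28, 12]


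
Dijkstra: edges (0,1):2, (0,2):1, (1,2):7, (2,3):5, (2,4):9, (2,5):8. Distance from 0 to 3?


Dijkstra from 0:
Distances: {0: 0, 1: 2, 2: 1, 3: 6, 4: 10, 5: 9}
Shortest distance to 3 = 6, path = [0, 2, 3]


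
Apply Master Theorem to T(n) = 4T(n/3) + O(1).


a=4, b=3, c=0. log_3(4)=1.262 > c=0. Case 1: O(n^log_b(a)) = O(n^1.262)
Complexity: O(n^1.262)


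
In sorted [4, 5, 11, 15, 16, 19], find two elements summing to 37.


Two pointers: lo=0, hi=5
No pair sums to 37


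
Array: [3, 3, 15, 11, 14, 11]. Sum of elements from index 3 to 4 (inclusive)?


Prefix sums: [0, 3, 6, 21, 32, 46, 57]
Sum[3..4] = prefix[5] - prefix[3] = 46 - 21 = 25


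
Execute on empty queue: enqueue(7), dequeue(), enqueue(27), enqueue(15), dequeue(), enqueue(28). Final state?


enqueue(7) -> [7]
dequeue() returns 7 -> []
enqueue(27) -> [27]
enqueue(15) -> [27, 15]
dequeue() returns 27 -> [15]
enqueue(28) -> [15, 28]
Final queue (front to back): [15, 28]


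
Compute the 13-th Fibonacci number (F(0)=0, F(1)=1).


F(n)=F(n-1)+F(n-2)
...F(11)=89, F(12)=144, F(13)=233


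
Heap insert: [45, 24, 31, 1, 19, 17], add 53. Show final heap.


Append 53: [45, 24, 31, 1, 19, 17, 53]
Bubble up: swap idx 6(53) with idx 2(31); swap idx 2(53) with idx 0(45)
Result: [53, 24, 45, 1, 19, 17, 31]


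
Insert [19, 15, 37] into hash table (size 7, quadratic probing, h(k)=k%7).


Insertions: 19->slot 5; 15->slot 1; 37->slot 2
Table: [None, 15, 37, None, None, 19, None]


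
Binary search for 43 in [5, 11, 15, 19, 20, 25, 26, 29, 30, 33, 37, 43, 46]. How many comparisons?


Search for 43:
[0,12] mid=6 arr[6]=26
[7,12] mid=9 arr[9]=33
[10,12] mid=11 arr[11]=43
Total: 3 comparisons


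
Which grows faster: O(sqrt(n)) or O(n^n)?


sublinear grows slower than n^n
O(sqrt(n)) is asymptotically smaller; O(n^n) grows faster


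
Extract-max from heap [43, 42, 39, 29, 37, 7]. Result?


Max = 43
Replace root with last, heapify down
Resulting heap: [42, 37, 39, 29, 7]


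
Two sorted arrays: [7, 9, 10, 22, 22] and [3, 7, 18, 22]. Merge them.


Compare heads, take smaller each step.
Merged: [3, 7, 7, 9, 10, 18, 22, 22, 22]


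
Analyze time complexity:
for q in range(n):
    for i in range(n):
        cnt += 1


Per nesting level: O(n) * O(n) = O(n^2)
Complexity: O(n^2)


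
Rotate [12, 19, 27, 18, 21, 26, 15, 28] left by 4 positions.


Left rotate by 4: [21, 26, 15, 28, 12, 19, 27, 18]


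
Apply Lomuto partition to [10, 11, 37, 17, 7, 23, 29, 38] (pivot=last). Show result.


Elements <= 38 go left of pivot.
Result: [10, 11, 37, 17, 7, 23, 29, 38], pivot at index 7


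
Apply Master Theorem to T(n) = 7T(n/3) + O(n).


a=7, b=3, c=1. log_3(7)=1.771 > c=1. Case 1: O(n^log_b(a)) = O(n^1.771)
Complexity: O(n^1.771)


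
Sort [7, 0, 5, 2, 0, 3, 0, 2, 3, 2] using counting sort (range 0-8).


Count array: [3, 0, 3, 2, 0, 1, 0, 1, 0]
Reconstruct: [0, 0, 0, 2, 2, 2, 3, 3, 5, 7]


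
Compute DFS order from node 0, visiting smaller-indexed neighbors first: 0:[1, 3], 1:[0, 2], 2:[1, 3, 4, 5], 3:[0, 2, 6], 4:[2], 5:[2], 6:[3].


DFS stack-based: start with [0]
Visit order: [0, 1, 2, 3, 6, 4, 5]


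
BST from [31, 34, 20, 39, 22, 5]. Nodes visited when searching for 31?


BST root = 31
Search for 31: compare at each node
Path: [31]


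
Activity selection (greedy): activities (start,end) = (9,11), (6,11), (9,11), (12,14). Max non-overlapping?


Greedy: pick earliest-ending, then skip overlaps.
Selected (2 activities): [(9, 11), (12, 14)]


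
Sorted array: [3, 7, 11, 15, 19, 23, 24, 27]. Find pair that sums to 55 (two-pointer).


Two pointers: lo=0, hi=7
No pair sums to 55


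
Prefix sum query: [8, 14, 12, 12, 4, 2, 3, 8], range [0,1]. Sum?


Prefix sums: [0, 8, 22, 34, 46, 50, 52, 55, 63]
Sum[0..1] = prefix[2] - prefix[0] = 22 - 0 = 22


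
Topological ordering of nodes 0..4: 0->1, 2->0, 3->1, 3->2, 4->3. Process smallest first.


Kahn's algorithm, process smallest node first
Order: [4, 3, 2, 0, 1]


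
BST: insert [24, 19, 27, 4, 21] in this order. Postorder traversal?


Root = 24; build tree by BST insertion.
Postorder traversal: [4, 21, 19, 27, 24]


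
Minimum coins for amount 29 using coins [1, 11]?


dp[0]=0; dp[i]=1+min(dp[i-c] for c in coins)
...dp[24]=4, dp[25]=5, dp[26]=6, dp[27]=7, dp[28]=8, dp[29]=9
Minimum coins for 29 = 9


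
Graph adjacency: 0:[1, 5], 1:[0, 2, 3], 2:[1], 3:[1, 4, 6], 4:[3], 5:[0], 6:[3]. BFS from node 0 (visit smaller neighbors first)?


BFS queue: start with [0]
Visit order: [0, 1, 5, 2, 3, 4, 6]


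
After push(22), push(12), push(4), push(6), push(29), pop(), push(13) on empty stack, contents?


push(22) -> [22]
push(12) -> [22, 12]
push(4) -> [22, 12, 4]
push(6) -> [22, 12, 4, 6]
push(29) -> [22, 12, 4, 6, 29]
pop() returns 29 -> [22, 12, 4, 6]
push(13) -> [22, 12, 4, 6, 13]
Final stack (bottom to top): [22, 12, 4, 6, 13]


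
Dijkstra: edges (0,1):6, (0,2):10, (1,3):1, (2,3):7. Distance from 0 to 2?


Dijkstra from 0:
Distances: {0: 0, 1: 6, 2: 10, 3: 7}
Shortest distance to 2 = 10, path = [0, 2]


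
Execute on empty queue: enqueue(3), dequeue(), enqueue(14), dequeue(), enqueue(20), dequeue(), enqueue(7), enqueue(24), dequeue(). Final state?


enqueue(3) -> [3]
dequeue() returns 3 -> []
enqueue(14) -> [14]
dequeue() returns 14 -> []
enqueue(20) -> [20]
dequeue() returns 20 -> []
enqueue(7) -> [7]
enqueue(24) -> [7, 24]
dequeue() returns 7 -> [24]
Final queue (front to back): [24]


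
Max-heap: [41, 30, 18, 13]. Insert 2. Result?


Append 2: [41, 30, 18, 13, 2]
Bubble up: no swaps needed
Result: [41, 30, 18, 13, 2]


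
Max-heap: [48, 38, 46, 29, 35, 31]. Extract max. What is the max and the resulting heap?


Max = 48
Replace root with last, heapify down
Resulting heap: [46, 38, 31, 29, 35]


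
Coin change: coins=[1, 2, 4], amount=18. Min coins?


dp[0]=0; dp[i]=1+min(dp[i-c] for c in coins)
...dp[13]=4, dp[14]=4, dp[15]=5, dp[16]=4, dp[17]=5, dp[18]=5
Minimum coins for 18 = 5


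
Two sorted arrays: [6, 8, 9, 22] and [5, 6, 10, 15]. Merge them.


Compare heads, take smaller each step.
Merged: [5, 6, 6, 8, 9, 10, 15, 22]


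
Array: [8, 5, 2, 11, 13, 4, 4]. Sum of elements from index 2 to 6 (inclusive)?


Prefix sums: [0, 8, 13, 15, 26, 39, 43, 47]
Sum[2..6] = prefix[7] - prefix[2] = 47 - 13 = 34


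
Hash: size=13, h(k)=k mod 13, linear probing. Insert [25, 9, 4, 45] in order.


Insertions: 25->slot 12; 9->slot 9; 4->slot 4; 45->slot 6
Table: [None, None, None, None, 4, None, 45, None, None, 9, None, None, 25]


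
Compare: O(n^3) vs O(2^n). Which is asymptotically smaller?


cubic grows slower than exponential
O(n^3) is asymptotically smaller; O(2^n) grows faster


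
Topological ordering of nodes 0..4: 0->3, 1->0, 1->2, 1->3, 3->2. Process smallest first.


Kahn's algorithm, process smallest node first
Order: [1, 0, 3, 2, 4]


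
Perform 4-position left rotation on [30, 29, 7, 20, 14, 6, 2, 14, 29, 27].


Left rotate by 4: [14, 6, 2, 14, 29, 27, 30, 29, 7, 20]


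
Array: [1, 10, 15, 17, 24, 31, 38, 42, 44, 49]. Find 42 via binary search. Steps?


Search for 42:
[0,9] mid=4 arr[4]=24
[5,9] mid=7 arr[7]=42
Total: 2 comparisons


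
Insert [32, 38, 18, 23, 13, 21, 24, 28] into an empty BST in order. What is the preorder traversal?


Root = 32; build tree by BST insertion.
Preorder traversal: [32, 18, 13, 23, 21, 24, 28, 38]


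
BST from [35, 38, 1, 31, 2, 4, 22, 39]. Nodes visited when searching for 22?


BST root = 35
Search for 22: compare at each node
Path: [35, 1, 31, 2, 4, 22]


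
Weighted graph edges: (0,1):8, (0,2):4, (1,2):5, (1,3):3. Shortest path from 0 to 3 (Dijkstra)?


Dijkstra from 0:
Distances: {0: 0, 1: 8, 2: 4, 3: 11}
Shortest distance to 3 = 11, path = [0, 1, 3]


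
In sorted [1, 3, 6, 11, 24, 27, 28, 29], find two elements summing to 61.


Two pointers: lo=0, hi=7
No pair sums to 61


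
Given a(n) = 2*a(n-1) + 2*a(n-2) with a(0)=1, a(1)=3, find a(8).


Build bottom-up:
...a(6)=448, a(7)=1224, a(8)=2*1224+2*448=3344


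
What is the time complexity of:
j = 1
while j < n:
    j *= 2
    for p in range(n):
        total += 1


Per nesting level: O(log n) * O(n) = O(n log n)
Complexity: O(n log n)


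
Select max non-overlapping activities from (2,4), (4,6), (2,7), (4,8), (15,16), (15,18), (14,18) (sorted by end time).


Greedy: pick earliest-ending, then skip overlaps.
Selected (3 activities): [(2, 4), (4, 6), (15, 16)]


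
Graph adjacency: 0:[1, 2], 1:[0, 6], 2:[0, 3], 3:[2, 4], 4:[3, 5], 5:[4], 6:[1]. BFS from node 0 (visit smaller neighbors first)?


BFS queue: start with [0]
Visit order: [0, 1, 2, 6, 3, 4, 5]


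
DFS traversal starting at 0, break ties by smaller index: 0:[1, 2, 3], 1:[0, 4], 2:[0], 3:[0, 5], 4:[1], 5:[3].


DFS stack-based: start with [0]
Visit order: [0, 1, 4, 2, 3, 5]


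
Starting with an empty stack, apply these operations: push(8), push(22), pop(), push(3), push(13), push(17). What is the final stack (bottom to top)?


push(8) -> [8]
push(22) -> [8, 22]
pop() returns 22 -> [8]
push(3) -> [8, 3]
push(13) -> [8, 3, 13]
push(17) -> [8, 3, 13, 17]
Final stack (bottom to top): [8, 3, 13, 17]


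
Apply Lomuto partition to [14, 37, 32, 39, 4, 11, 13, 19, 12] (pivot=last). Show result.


Elements <= 12 go left of pivot.
Result: [4, 11, 12, 39, 14, 37, 13, 19, 32], pivot at index 2


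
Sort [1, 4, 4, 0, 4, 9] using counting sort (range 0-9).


Count array: [1, 1, 0, 0, 3, 0, 0, 0, 0, 1]
Reconstruct: [0, 1, 4, 4, 4, 9]


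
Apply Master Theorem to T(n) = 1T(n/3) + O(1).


a=1, b=3, c=0. log_3(1)=0 = c=0. Case 2: O(n^c log n) = O(log n)
Complexity: O(log n)


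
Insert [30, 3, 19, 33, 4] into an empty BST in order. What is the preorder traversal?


Root = 30; build tree by BST insertion.
Preorder traversal: [30, 3, 19, 4, 33]


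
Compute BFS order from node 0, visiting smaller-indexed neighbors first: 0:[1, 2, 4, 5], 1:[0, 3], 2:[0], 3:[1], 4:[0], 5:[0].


BFS queue: start with [0]
Visit order: [0, 1, 2, 4, 5, 3]


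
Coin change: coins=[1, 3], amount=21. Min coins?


dp[0]=0; dp[i]=1+min(dp[i-c] for c in coins)
...dp[16]=6, dp[17]=7, dp[18]=6, dp[19]=7, dp[20]=8, dp[21]=7
Minimum coins for 21 = 7


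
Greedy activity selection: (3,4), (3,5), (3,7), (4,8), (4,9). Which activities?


Greedy: pick earliest-ending, then skip overlaps.
Selected (2 activities): [(3, 4), (4, 8)]


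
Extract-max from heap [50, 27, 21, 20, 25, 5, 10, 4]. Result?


Max = 50
Replace root with last, heapify down
Resulting heap: [27, 25, 21, 20, 4, 5, 10]


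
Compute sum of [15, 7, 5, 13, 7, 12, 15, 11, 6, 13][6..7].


Prefix sums: [0, 15, 22, 27, 40, 47, 59, 74, 85, 91, 104]
Sum[6..7] = prefix[8] - prefix[6] = 85 - 59 = 26


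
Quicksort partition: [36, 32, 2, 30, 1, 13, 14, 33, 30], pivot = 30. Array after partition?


Elements <= 30 go left of pivot.
Result: [2, 30, 1, 13, 14, 30, 36, 33, 32], pivot at index 5


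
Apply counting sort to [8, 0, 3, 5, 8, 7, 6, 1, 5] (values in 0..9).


Count array: [1, 1, 0, 1, 0, 2, 1, 1, 2, 0]
Reconstruct: [0, 1, 3, 5, 5, 6, 7, 8, 8]


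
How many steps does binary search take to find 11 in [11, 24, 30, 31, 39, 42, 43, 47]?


Search for 11:
[0,7] mid=3 arr[3]=31
[0,2] mid=1 arr[1]=24
[0,0] mid=0 arr[0]=11
Total: 3 comparisons


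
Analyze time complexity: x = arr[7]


Analysis: constant-time operation, no loop
Complexity: O(1)


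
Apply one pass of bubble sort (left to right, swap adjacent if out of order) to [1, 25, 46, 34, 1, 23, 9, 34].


After one pass: [1, 25, 34, 1, 23, 9, 34, 46]


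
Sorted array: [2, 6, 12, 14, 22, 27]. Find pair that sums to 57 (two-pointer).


Two pointers: lo=0, hi=5
No pair sums to 57


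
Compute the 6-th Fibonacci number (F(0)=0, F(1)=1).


F(n)=F(n-1)+F(n-2)
...F(4)=3, F(5)=5, F(6)=8


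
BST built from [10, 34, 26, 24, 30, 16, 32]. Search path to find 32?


BST root = 10
Search for 32: compare at each node
Path: [10, 34, 26, 30, 32]


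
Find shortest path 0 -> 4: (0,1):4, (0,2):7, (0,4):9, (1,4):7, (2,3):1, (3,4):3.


Dijkstra from 0:
Distances: {0: 0, 1: 4, 2: 7, 3: 8, 4: 9}
Shortest distance to 4 = 9, path = [0, 4]


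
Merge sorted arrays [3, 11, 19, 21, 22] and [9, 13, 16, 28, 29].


Compare heads, take smaller each step.
Merged: [3, 9, 11, 13, 16, 19, 21, 22, 28, 29]


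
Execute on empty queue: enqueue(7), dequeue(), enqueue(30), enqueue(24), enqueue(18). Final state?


enqueue(7) -> [7]
dequeue() returns 7 -> []
enqueue(30) -> [30]
enqueue(24) -> [30, 24]
enqueue(18) -> [30, 24, 18]
Final queue (front to back): [30, 24, 18]


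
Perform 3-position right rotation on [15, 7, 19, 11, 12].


Right rotate by 3: [19, 11, 12, 15, 7]


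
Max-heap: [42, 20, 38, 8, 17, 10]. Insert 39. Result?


Append 39: [42, 20, 38, 8, 17, 10, 39]
Bubble up: swap idx 6(39) with idx 2(38)
Result: [42, 20, 39, 8, 17, 10, 38]


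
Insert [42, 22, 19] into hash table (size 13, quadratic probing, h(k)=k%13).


Insertions: 42->slot 3; 22->slot 9; 19->slot 6
Table: [None, None, None, 42, None, None, 19, None, None, 22, None, None, None]


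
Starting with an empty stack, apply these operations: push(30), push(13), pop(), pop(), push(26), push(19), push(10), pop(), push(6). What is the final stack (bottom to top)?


push(30) -> [30]
push(13) -> [30, 13]
pop() returns 13 -> [30]
pop() returns 30 -> []
push(26) -> [26]
push(19) -> [26, 19]
push(10) -> [26, 19, 10]
pop() returns 10 -> [26, 19]
push(6) -> [26, 19, 6]
Final stack (bottom to top): [26, 19, 6]


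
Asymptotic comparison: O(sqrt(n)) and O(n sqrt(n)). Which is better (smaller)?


sublinear grows slower than n^1.5
O(sqrt(n)) is asymptotically smaller; O(n sqrt(n)) grows faster


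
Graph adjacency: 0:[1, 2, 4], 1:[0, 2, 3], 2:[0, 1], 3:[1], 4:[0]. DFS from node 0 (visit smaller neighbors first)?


DFS stack-based: start with [0]
Visit order: [0, 1, 2, 3, 4]


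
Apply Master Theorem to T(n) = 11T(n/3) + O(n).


a=11, b=3, c=1. log_3(11)=2.183 > c=1. Case 1: O(n^log_b(a)) = O(n^2.183)
Complexity: O(n^2.183)


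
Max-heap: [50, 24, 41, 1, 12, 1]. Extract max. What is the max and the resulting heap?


Max = 50
Replace root with last, heapify down
Resulting heap: [41, 24, 1, 1, 12]


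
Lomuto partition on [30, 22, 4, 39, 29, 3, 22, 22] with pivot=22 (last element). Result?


Elements <= 22 go left of pivot.
Result: [22, 4, 3, 22, 22, 30, 39, 29], pivot at index 4


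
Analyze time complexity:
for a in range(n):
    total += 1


Per nesting level: O(n) = O(n)
Complexity: O(n)


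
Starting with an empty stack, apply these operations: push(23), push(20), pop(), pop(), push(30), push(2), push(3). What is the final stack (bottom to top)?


push(23) -> [23]
push(20) -> [23, 20]
pop() returns 20 -> [23]
pop() returns 23 -> []
push(30) -> [30]
push(2) -> [30, 2]
push(3) -> [30, 2, 3]
Final stack (bottom to top): [30, 2, 3]


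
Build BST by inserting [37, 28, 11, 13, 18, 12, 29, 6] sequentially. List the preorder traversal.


Root = 37; build tree by BST insertion.
Preorder traversal: [37, 28, 11, 6, 13, 12, 18, 29]


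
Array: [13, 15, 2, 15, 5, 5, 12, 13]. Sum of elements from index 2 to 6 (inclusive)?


Prefix sums: [0, 13, 28, 30, 45, 50, 55, 67, 80]
Sum[2..6] = prefix[7] - prefix[2] = 67 - 28 = 39


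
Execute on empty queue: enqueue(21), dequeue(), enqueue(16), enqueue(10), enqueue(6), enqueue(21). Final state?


enqueue(21) -> [21]
dequeue() returns 21 -> []
enqueue(16) -> [16]
enqueue(10) -> [16, 10]
enqueue(6) -> [16, 10, 6]
enqueue(21) -> [16, 10, 6, 21]
Final queue (front to back): [16, 10, 6, 21]


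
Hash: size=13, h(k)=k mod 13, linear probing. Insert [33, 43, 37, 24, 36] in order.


Insertions: 33->slot 7; 43->slot 4; 37->slot 11; 24->slot 12; 36->slot 10
Table: [None, None, None, None, 43, None, None, 33, None, None, 36, 37, 24]


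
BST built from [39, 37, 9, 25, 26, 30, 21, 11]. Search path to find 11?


BST root = 39
Search for 11: compare at each node
Path: [39, 37, 9, 25, 21, 11]


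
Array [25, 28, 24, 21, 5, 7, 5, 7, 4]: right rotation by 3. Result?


Right rotate by 3: [5, 7, 4, 25, 28, 24, 21, 5, 7]


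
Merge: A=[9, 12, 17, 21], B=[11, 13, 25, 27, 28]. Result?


Compare heads, take smaller each step.
Merged: [9, 11, 12, 13, 17, 21, 25, 27, 28]


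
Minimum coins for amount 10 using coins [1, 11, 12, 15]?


dp[0]=0; dp[i]=1+min(dp[i-c] for c in coins)
...dp[5]=5, dp[6]=6, dp[7]=7, dp[8]=8, dp[9]=9, dp[10]=10
Minimum coins for 10 = 10


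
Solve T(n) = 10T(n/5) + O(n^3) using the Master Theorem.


a=10, b=5, c=3. log_5(10)=1.431 < c=3. Case 3: O(n^c) = O(n^3)
Complexity: O(n^3)


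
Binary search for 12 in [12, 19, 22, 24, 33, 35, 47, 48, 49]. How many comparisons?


Search for 12:
[0,8] mid=4 arr[4]=33
[0,3] mid=1 arr[1]=19
[0,0] mid=0 arr[0]=12
Total: 3 comparisons


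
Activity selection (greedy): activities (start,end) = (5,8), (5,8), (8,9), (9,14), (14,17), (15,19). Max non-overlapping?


Greedy: pick earliest-ending, then skip overlaps.
Selected (4 activities): [(5, 8), (8, 9), (9, 14), (14, 17)]


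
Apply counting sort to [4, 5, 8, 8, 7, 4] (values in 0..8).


Count array: [0, 0, 0, 0, 2, 1, 0, 1, 2]
Reconstruct: [4, 4, 5, 7, 8, 8]


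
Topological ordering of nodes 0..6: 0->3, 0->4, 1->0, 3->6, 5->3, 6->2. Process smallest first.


Kahn's algorithm, process smallest node first
Order: [1, 0, 4, 5, 3, 6, 2]


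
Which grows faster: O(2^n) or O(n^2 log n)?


n^2 log n grows slower than exponential
O(n^2 log n) is asymptotically smaller; O(2^n) grows faster


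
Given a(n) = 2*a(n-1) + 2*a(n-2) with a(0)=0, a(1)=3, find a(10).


Build bottom-up:
...a(8)=2688, a(9)=7344, a(10)=2*7344+2*2688=20064


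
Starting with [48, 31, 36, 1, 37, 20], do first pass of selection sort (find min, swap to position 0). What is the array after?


After one pass: [1, 31, 36, 48, 37, 20]


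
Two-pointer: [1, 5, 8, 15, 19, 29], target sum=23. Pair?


Two pointers: lo=0, hi=5
Found pair: (8, 15) summing to 23


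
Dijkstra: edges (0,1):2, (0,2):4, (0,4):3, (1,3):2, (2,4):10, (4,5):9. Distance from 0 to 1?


Dijkstra from 0:
Distances: {0: 0, 1: 2, 2: 4, 3: 4, 4: 3, 5: 12}
Shortest distance to 1 = 2, path = [0, 1]


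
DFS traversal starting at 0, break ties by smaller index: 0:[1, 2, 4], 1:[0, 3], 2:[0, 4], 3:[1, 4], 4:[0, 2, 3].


DFS stack-based: start with [0]
Visit order: [0, 1, 3, 4, 2]


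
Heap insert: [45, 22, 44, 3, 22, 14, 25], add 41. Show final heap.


Append 41: [45, 22, 44, 3, 22, 14, 25, 41]
Bubble up: swap idx 7(41) with idx 3(3); swap idx 3(41) with idx 1(22)
Result: [45, 41, 44, 22, 22, 14, 25, 3]


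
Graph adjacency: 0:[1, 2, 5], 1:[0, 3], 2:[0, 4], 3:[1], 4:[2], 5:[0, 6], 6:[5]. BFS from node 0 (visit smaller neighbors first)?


BFS queue: start with [0]
Visit order: [0, 1, 2, 5, 3, 4, 6]


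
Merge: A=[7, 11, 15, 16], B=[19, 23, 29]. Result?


Compare heads, take smaller each step.
Merged: [7, 11, 15, 16, 19, 23, 29]


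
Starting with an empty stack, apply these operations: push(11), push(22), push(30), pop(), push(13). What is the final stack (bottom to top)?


push(11) -> [11]
push(22) -> [11, 22]
push(30) -> [11, 22, 30]
pop() returns 30 -> [11, 22]
push(13) -> [11, 22, 13]
Final stack (bottom to top): [11, 22, 13]


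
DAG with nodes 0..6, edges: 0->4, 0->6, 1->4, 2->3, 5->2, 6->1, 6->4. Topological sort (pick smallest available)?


Kahn's algorithm, process smallest node first
Order: [0, 5, 2, 3, 6, 1, 4]


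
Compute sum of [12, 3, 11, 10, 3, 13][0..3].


Prefix sums: [0, 12, 15, 26, 36, 39, 52]
Sum[0..3] = prefix[4] - prefix[0] = 36 - 0 = 36


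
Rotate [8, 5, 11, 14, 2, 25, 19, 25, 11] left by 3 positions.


Left rotate by 3: [14, 2, 25, 19, 25, 11, 8, 5, 11]


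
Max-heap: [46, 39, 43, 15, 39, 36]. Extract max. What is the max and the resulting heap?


Max = 46
Replace root with last, heapify down
Resulting heap: [43, 39, 36, 15, 39]


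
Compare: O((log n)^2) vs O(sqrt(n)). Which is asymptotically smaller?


polylogarithmic grows slower than sublinear
O((log n)^2) is asymptotically smaller; O(sqrt(n)) grows faster


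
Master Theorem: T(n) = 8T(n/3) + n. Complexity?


a=8, b=3, c=1. log_3(8)=1.893 > c=1. Case 1: O(n^log_b(a)) = O(n^1.893)
Complexity: O(n^1.893)


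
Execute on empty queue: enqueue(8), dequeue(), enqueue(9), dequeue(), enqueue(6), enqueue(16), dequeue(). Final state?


enqueue(8) -> [8]
dequeue() returns 8 -> []
enqueue(9) -> [9]
dequeue() returns 9 -> []
enqueue(6) -> [6]
enqueue(16) -> [6, 16]
dequeue() returns 6 -> [16]
Final queue (front to back): [16]


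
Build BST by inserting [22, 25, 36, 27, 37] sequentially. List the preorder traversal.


Root = 22; build tree by BST insertion.
Preorder traversal: [22, 25, 36, 27, 37]


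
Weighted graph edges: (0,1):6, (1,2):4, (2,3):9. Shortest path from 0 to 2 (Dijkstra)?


Dijkstra from 0:
Distances: {0: 0, 1: 6, 2: 10, 3: 19}
Shortest distance to 2 = 10, path = [0, 1, 2]


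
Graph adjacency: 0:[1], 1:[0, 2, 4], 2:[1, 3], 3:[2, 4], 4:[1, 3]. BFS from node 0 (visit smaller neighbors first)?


BFS queue: start with [0]
Visit order: [0, 1, 2, 4, 3]


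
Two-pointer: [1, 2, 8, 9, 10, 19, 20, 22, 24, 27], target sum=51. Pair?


Two pointers: lo=0, hi=9
Found pair: (24, 27) summing to 51


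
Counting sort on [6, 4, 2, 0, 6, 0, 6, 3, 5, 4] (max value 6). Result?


Count array: [2, 0, 1, 1, 2, 1, 3]
Reconstruct: [0, 0, 2, 3, 4, 4, 5, 6, 6, 6]


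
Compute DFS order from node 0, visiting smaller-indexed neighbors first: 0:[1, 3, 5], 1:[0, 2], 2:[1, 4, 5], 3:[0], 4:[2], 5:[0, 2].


DFS stack-based: start with [0]
Visit order: [0, 1, 2, 4, 5, 3]


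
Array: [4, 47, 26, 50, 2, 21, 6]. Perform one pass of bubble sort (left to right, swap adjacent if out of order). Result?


After one pass: [4, 26, 47, 2, 21, 6, 50]


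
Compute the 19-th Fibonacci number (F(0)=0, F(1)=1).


F(n)=F(n-1)+F(n-2)
...F(17)=1597, F(18)=2584, F(19)=4181


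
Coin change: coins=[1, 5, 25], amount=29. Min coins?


dp[0]=0; dp[i]=1+min(dp[i-c] for c in coins)
...dp[24]=8, dp[25]=1, dp[26]=2, dp[27]=3, dp[28]=4, dp[29]=5
Minimum coins for 29 = 5


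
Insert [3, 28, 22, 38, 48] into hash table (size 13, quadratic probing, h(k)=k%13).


Insertions: 3->slot 3; 28->slot 2; 22->slot 9; 38->slot 12; 48->slot 10
Table: [None, None, 28, 3, None, None, None, None, None, 22, 48, None, 38]


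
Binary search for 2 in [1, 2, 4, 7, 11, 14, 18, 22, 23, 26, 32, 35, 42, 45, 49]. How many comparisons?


Search for 2:
[0,14] mid=7 arr[7]=22
[0,6] mid=3 arr[3]=7
[0,2] mid=1 arr[1]=2
Total: 3 comparisons


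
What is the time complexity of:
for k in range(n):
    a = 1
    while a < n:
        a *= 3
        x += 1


Per nesting level: O(n) * O(log n) = O(n log n)
Complexity: O(n log n)


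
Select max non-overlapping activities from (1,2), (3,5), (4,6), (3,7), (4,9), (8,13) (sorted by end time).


Greedy: pick earliest-ending, then skip overlaps.
Selected (3 activities): [(1, 2), (3, 5), (8, 13)]


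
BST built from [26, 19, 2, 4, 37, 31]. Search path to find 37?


BST root = 26
Search for 37: compare at each node
Path: [26, 37]


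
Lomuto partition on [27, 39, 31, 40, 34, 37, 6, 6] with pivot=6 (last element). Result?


Elements <= 6 go left of pivot.
Result: [6, 6, 31, 40, 34, 37, 27, 39], pivot at index 1


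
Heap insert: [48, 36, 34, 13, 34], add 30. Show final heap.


Append 30: [48, 36, 34, 13, 34, 30]
Bubble up: no swaps needed
Result: [48, 36, 34, 13, 34, 30]


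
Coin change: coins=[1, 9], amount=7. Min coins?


dp[0]=0; dp[i]=1+min(dp[i-c] for c in coins)
...dp[2]=2, dp[3]=3, dp[4]=4, dp[5]=5, dp[6]=6, dp[7]=7
Minimum coins for 7 = 7


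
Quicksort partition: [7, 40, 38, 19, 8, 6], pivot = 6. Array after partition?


Elements <= 6 go left of pivot.
Result: [6, 40, 38, 19, 8, 7], pivot at index 0


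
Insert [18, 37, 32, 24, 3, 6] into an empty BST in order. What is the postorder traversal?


Root = 18; build tree by BST insertion.
Postorder traversal: [6, 3, 24, 32, 37, 18]


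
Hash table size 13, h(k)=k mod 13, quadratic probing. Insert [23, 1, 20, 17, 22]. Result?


Insertions: 23->slot 10; 1->slot 1; 20->slot 7; 17->slot 4; 22->slot 9
Table: [None, 1, None, None, 17, None, None, 20, None, 22, 23, None, None]


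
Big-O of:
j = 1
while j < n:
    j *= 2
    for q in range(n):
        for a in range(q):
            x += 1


Per nesting level: O(log n) * O(n) * O(n) [triangular over q] = O(n^2 log n)
Complexity: O(n^2 log n)


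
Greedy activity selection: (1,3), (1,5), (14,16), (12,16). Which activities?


Greedy: pick earliest-ending, then skip overlaps.
Selected (2 activities): [(1, 3), (14, 16)]


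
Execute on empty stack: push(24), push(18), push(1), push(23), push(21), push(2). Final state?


push(24) -> [24]
push(18) -> [24, 18]
push(1) -> [24, 18, 1]
push(23) -> [24, 18, 1, 23]
push(21) -> [24, 18, 1, 23, 21]
push(2) -> [24, 18, 1, 23, 21, 2]
Final stack (bottom to top): [24, 18, 1, 23, 21, 2]


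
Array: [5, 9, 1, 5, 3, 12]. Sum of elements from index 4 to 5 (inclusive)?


Prefix sums: [0, 5, 14, 15, 20, 23, 35]
Sum[4..5] = prefix[6] - prefix[4] = 35 - 20 = 15


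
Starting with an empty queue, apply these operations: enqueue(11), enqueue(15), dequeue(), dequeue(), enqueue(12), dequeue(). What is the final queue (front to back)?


enqueue(11) -> [11]
enqueue(15) -> [11, 15]
dequeue() returns 11 -> [15]
dequeue() returns 15 -> []
enqueue(12) -> [12]
dequeue() returns 12 -> []
Final queue (front to back): []


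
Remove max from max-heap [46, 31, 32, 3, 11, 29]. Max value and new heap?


Max = 46
Replace root with last, heapify down
Resulting heap: [32, 31, 29, 3, 11]


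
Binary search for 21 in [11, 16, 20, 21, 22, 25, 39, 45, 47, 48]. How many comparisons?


Search for 21:
[0,9] mid=4 arr[4]=22
[0,3] mid=1 arr[1]=16
[2,3] mid=2 arr[2]=20
[3,3] mid=3 arr[3]=21
Total: 4 comparisons


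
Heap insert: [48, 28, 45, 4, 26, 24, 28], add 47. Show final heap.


Append 47: [48, 28, 45, 4, 26, 24, 28, 47]
Bubble up: swap idx 7(47) with idx 3(4); swap idx 3(47) with idx 1(28)
Result: [48, 47, 45, 28, 26, 24, 28, 4]


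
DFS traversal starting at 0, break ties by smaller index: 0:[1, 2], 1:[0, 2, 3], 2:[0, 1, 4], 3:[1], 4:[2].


DFS stack-based: start with [0]
Visit order: [0, 1, 2, 4, 3]


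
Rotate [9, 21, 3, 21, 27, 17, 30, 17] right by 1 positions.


Right rotate by 1: [17, 9, 21, 3, 21, 27, 17, 30]


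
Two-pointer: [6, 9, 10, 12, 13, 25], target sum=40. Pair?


Two pointers: lo=0, hi=5
No pair sums to 40


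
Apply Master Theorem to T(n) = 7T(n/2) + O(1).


a=7, b=2, c=0. log_2(7)=2.807 > c=0. Case 1: O(n^log_b(a)) = O(n^2.807)
Complexity: O(n^2.807)


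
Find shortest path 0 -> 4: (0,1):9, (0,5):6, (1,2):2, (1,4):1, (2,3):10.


Dijkstra from 0:
Distances: {0: 0, 1: 9, 2: 11, 3: 21, 4: 10, 5: 6}
Shortest distance to 4 = 10, path = [0, 1, 4]


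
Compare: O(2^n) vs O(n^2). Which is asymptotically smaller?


quadratic grows slower than exponential
O(n^2) is asymptotically smaller; O(2^n) grows faster


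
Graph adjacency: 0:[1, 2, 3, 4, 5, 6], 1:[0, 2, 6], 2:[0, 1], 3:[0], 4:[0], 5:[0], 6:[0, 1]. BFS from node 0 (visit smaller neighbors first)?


BFS queue: start with [0]
Visit order: [0, 1, 2, 3, 4, 5, 6]


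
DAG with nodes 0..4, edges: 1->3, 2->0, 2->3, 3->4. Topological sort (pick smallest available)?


Kahn's algorithm, process smallest node first
Order: [1, 2, 0, 3, 4]


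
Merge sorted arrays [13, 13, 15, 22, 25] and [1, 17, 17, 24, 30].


Compare heads, take smaller each step.
Merged: [1, 13, 13, 15, 17, 17, 22, 24, 25, 30]


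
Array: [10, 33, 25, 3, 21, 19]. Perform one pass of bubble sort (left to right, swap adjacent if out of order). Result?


After one pass: [10, 25, 3, 21, 19, 33]


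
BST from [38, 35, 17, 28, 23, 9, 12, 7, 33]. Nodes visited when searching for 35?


BST root = 38
Search for 35: compare at each node
Path: [38, 35]


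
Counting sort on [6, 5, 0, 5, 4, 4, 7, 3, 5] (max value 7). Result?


Count array: [1, 0, 0, 1, 2, 3, 1, 1]
Reconstruct: [0, 3, 4, 4, 5, 5, 5, 6, 7]


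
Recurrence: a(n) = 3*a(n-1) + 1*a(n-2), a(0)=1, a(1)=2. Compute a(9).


Build bottom-up:
...a(7)=2738, a(8)=9043, a(9)=3*9043+1*2738=29867


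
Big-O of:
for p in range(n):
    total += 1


Per nesting level: O(n) = O(n)
Complexity: O(n)


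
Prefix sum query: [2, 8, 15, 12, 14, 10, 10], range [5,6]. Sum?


Prefix sums: [0, 2, 10, 25, 37, 51, 61, 71]
Sum[5..6] = prefix[7] - prefix[5] = 71 - 51 = 20


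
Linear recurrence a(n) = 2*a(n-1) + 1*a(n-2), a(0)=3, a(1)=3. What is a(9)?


Build bottom-up:
...a(7)=717, a(8)=1731, a(9)=2*1731+1*717=4179


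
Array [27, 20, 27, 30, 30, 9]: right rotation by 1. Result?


Right rotate by 1: [9, 27, 20, 27, 30, 30]


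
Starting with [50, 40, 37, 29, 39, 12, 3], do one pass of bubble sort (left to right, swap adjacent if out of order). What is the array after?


After one pass: [40, 37, 29, 39, 12, 3, 50]


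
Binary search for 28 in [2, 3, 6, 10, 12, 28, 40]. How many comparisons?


Search for 28:
[0,6] mid=3 arr[3]=10
[4,6] mid=5 arr[5]=28
Total: 2 comparisons


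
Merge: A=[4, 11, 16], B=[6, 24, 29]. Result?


Compare heads, take smaller each step.
Merged: [4, 6, 11, 16, 24, 29]


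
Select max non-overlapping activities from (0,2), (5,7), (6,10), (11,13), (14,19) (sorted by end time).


Greedy: pick earliest-ending, then skip overlaps.
Selected (4 activities): [(0, 2), (5, 7), (11, 13), (14, 19)]


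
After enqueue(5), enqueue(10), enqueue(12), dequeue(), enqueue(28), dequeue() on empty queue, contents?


enqueue(5) -> [5]
enqueue(10) -> [5, 10]
enqueue(12) -> [5, 10, 12]
dequeue() returns 5 -> [10, 12]
enqueue(28) -> [10, 12, 28]
dequeue() returns 10 -> [12, 28]
Final queue (front to back): [12, 28]


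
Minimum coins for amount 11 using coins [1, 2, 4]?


dp[0]=0; dp[i]=1+min(dp[i-c] for c in coins)
...dp[6]=2, dp[7]=3, dp[8]=2, dp[9]=3, dp[10]=3, dp[11]=4
Minimum coins for 11 = 4
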